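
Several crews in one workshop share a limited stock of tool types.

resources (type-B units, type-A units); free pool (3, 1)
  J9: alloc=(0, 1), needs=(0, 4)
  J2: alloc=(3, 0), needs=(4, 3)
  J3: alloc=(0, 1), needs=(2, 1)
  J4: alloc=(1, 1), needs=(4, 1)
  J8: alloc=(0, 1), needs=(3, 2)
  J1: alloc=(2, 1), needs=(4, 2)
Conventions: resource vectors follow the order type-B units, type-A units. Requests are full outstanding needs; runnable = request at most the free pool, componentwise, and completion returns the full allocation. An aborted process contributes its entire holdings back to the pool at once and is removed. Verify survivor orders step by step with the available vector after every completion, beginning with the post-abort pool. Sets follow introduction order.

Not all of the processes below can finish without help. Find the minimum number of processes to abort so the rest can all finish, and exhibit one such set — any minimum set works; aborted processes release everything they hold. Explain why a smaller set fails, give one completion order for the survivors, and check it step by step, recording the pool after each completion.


Minimum abort set: J2.
Key observation: no ordering could ever have run J1 before the abort of J2; with (3, 0) back in the pool it fits at step 3.
No smaller set exists: with zero aborts the deadlock remains.
The survivors complete as J3, J8, J1, J4, J9. Verifying each step (starting from the post-abort pool):
  pool = (6, 1)
  J3: need (2, 1) fits (6, 1); releases (0, 1), pool now (6, 2)
  J8: need (3, 2) fits (6, 2); releases (0, 1), pool now (6, 3)
  J1: need (4, 2) fits (6, 3); releases (2, 1), pool now (8, 4)
  J4: need (4, 1) fits (8, 4); releases (1, 1), pool now (9, 5)
  J9: need (0, 4) fits (9, 5); releases (0, 1), pool now (9, 6)


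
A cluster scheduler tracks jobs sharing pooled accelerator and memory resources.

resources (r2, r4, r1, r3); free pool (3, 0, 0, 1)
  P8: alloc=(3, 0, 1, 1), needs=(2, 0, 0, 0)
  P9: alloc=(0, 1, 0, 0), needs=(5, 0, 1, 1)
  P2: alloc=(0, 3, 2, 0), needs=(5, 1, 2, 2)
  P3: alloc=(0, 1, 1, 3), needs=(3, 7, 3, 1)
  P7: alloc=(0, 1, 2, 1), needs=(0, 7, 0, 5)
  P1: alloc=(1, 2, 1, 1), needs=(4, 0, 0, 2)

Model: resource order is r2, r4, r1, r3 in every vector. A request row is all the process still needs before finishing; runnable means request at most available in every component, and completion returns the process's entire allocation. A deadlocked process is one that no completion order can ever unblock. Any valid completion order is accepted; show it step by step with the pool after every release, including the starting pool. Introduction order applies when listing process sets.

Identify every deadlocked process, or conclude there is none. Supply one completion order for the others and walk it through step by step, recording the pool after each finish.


The deadlocked set is P3 and P7.
Key observation: after P8, P1, P2, P9 complete, (7, 6, 4, 3) is the best the pool ever gets, yet each leftover process wants more r4.
One completion order for the rest: P8, P1, P2, P9. Verifying each step:
  pool = (3, 0, 0, 1)
  P8: need (2, 0, 0, 0) fits (3, 0, 0, 1); releases (3, 0, 1, 1), pool now (6, 0, 1, 2)
  P1: need (4, 0, 0, 2) fits (6, 0, 1, 2); releases (1, 2, 1, 1), pool now (7, 2, 2, 3)
  P2: need (5, 1, 2, 2) fits (7, 2, 2, 3); releases (0, 3, 2, 0), pool now (7, 5, 4, 3)
  P9: need (5, 0, 1, 1) fits (7, 5, 4, 3); releases (0, 1, 0, 0), pool now (7, 6, 4, 3)
None of the blocked processes ever fits:
  blocked: P3 wants (3, 7, 3, 1), pool (7, 6, 4, 3) — not enough r4
  blocked: P7 wants (0, 7, 0, 5), pool (7, 6, 4, 3) — not enough r4 and r3


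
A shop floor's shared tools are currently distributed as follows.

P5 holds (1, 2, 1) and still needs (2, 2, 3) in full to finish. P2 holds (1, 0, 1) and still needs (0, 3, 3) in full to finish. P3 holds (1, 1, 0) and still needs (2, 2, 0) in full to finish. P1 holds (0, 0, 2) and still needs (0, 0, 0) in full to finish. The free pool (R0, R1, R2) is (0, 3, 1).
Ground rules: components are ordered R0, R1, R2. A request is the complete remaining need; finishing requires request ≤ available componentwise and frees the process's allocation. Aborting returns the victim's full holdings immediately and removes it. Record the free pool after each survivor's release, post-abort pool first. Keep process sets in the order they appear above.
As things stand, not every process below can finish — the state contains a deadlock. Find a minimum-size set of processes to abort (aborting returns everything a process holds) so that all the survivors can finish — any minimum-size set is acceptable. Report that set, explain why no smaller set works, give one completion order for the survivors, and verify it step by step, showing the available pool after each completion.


The answer: abort P5.
Key observation: the deadlocked P3 becomes finishable only because P5 released (1, 2, 1); it completes at step 3 below.
No smaller set exists: with zero aborts the deadlock remains.
Survivors finish in the order: P1, P2, P3. Check, step by step (pool after the aborts first):
  pool = (1, 5, 2)
  P1: need (0, 0, 0) fits (1, 5, 2); releases (0, 0, 2), pool now (1, 5, 4)
  P2: need (0, 3, 3) fits (1, 5, 4); releases (1, 0, 1), pool now (2, 5, 5)
  P3: need (2, 2, 0) fits (2, 5, 5); releases (1, 1, 0), pool now (3, 6, 5)


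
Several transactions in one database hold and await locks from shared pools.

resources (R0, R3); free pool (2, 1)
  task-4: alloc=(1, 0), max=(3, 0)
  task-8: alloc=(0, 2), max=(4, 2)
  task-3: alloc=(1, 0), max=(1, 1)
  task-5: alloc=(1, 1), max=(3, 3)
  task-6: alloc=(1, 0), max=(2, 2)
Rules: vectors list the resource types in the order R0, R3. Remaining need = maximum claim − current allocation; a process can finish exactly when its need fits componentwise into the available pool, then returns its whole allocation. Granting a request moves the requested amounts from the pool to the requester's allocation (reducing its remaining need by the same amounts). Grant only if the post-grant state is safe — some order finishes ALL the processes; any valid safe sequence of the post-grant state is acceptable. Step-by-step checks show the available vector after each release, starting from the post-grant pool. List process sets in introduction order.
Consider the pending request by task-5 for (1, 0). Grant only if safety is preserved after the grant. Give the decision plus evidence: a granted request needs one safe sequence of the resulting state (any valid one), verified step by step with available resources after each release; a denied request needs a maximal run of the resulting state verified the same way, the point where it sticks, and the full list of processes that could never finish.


DENY: after the grant no complete ordering would exist.
Key observation: after task-3, task-4 the pool peaks at (3, 1), and each blocked process is short somewhere: task-8 on R0; task-5 on R3; task-6 on R3.
Pretend the grant happened; the run task-3, task-4 goes as far as possible. Verifying each step:
  pool = (1, 1)
  task-3 needs (0, 1) <= (1, 1) -> finishes; pool += (1, 0) = (2, 1)
  task-4 needs (2, 0) <= (2, 1) -> finishes; pool += (1, 0) = (3, 1)
  task-8 still needs (4, 0) but only (3, 1) is free — short on R0
  task-5 still needs (1, 2) but only (3, 1) is free — short on R3
  task-6 still needs (1, 2) but only (3, 1) is free — short on R3
Had the request been granted, task-8, task-5 and task-6 could never finish.


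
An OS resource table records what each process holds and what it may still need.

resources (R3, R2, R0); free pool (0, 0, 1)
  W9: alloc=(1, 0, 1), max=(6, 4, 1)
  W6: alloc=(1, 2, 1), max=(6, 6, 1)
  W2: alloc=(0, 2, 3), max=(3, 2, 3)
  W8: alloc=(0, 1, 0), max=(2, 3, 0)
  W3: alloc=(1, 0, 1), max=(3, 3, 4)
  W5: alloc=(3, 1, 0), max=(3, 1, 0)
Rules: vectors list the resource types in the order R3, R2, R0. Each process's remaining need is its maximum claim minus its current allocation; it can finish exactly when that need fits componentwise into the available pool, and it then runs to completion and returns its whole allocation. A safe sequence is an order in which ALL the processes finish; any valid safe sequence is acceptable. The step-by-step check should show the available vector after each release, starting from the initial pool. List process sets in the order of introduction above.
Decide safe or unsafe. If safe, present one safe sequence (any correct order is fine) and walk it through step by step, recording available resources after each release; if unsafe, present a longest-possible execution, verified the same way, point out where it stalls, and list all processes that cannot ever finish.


UNSAFE.
Key observation: W5, W2, W3, W8 can finish, but then (4, 4, 5) is all there is, and the blocked group's R3 demands exceed it.
Going as far as possible: W5, W2, W3, W8; after that, nothing fits. Walking it through:
  pool = (0, 0, 1)
  W5: need (0, 0, 0) fits (0, 0, 1); releases (3, 1, 0), pool now (3, 1, 1)
  W2: need (3, 0, 0) fits (3, 1, 1); releases (0, 2, 3), pool now (3, 3, 4)
  W3: need (2, 3, 3) fits (3, 3, 4); releases (1, 0, 1), pool now (4, 3, 5)
  W8: need (2, 2, 0) fits (4, 3, 5); releases (0, 1, 0), pool now (4, 4, 5)
  blocked: W9 wants (5, 4, 0), pool (4, 4, 5) — not enough R3
  blocked: W6 wants (5, 4, 0), pool (4, 4, 5) — not enough R3
Never able to finish: W9 and W6.


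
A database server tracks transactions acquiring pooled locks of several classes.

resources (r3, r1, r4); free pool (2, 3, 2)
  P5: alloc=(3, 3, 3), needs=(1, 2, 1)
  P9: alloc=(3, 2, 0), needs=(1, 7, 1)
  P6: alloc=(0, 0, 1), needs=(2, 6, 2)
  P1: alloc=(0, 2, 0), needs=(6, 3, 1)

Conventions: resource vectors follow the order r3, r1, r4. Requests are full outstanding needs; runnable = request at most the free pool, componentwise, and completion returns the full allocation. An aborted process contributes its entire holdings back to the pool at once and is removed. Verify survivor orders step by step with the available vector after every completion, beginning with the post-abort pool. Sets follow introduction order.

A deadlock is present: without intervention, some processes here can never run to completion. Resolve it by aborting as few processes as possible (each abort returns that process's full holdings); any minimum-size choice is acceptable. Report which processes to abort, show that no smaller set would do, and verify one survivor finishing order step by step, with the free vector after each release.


The answer: abort P1.
Key observation: the returned (0, 2, 0) from P1 is what brings P9 — unrunnable before, under any order — into play at step 2.
Minimality: the empty abort set fails — the state is deadlocked as it stands.
The survivors complete as P5, P9, P6. Step-by-step check (starting from the post-abort pool):
  pool = (2, 5, 2)
  run P5 (needs (1, 2, 1), free (2, 5, 2)); after release of (3, 3, 3) the pool is (5, 8, 5)
  run P9 (needs (1, 7, 1), free (5, 8, 5)); after release of (3, 2, 0) the pool is (8, 10, 5)
  run P6 (needs (2, 6, 2), free (8, 10, 5)); after release of (0, 0, 1) the pool is (8, 10, 6)


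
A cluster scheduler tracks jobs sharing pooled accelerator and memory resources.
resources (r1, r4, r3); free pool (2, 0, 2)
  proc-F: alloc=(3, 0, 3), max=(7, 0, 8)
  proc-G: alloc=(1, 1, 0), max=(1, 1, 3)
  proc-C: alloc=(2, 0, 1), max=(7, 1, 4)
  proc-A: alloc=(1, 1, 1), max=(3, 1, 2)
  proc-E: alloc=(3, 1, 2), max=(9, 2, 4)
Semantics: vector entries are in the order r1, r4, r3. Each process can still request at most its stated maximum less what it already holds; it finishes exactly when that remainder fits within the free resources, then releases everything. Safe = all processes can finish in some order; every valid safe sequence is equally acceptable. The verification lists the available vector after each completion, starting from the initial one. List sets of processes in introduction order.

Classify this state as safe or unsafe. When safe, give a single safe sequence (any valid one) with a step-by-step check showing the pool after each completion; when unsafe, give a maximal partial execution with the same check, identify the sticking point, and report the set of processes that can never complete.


The state is UNSAFE.
Key observation: after proc-A, proc-G the pool peaks at (4, 2, 3), and each blocked process is short somewhere: proc-F on r3; proc-C on r1; proc-E on r1.
A maximal execution: proc-A, proc-G — then nothing else fits. Check, step by step:
  pool = (2, 0, 2)
  proc-A: need (2, 0, 1) fits (2, 0, 2); releases (1, 1, 1), pool now (3, 1, 3)
  proc-G: need (0, 0, 3) fits (3, 1, 3); releases (1, 1, 0), pool now (4, 2, 3)
  proc-F cannot run: need (4, 0, 5) vs free (4, 2, 3) (insufficient r3)
  proc-C cannot run: need (5, 1, 3) vs free (4, 2, 3) (insufficient r1)
  proc-E cannot run: need (6, 1, 2) vs free (4, 2, 3) (insufficient r1)
Never able to finish: proc-F, proc-C and proc-E.


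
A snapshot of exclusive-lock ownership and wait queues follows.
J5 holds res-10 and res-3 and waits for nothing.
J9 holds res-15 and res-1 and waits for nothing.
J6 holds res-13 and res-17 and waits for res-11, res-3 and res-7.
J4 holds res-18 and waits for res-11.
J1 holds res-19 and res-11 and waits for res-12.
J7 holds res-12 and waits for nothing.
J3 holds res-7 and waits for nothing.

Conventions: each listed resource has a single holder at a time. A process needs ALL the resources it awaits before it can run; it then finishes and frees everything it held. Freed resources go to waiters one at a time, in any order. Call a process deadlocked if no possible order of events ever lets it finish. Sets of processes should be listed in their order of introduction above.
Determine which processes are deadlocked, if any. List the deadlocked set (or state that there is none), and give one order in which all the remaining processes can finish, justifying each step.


Nothing here is deadlocked.
Key observation: the waits form no ring: some process can always run, and its releases unblock the others one by one.
The rest can finish in the order J7, J1, J3, J5, J6, J9, J4.
Walking it through:
  J7: no waits; runs immediately, freeing res-12
  run J1 (all its waits — res-12 — are resolved); releases res-19 and res-11
  J3: no waits; runs immediately, freeing res-7
  J5: no waits; runs immediately, freeing res-10 and res-3
  run J6 (all its waits — res-11, res-3 and res-7 — are resolved); releases res-13 and res-17
  J9: no waits; runs immediately, freeing res-15 and res-1
  run J4 (all its waits — res-11 — are resolved); releases res-18


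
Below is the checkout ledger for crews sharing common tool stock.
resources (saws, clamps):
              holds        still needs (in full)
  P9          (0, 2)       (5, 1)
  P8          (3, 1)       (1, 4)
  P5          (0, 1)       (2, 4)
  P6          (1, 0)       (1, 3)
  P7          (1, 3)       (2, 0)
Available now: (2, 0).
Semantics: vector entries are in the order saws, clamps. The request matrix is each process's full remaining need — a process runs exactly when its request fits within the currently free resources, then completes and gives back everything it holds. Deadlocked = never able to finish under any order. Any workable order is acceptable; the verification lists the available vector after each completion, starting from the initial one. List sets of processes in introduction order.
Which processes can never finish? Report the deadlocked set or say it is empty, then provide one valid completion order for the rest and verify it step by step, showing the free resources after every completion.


The deadlocked set is P9, P8 and P5.
Key observation: after P7, P6 the pool peaks at (4, 3), and each blocked process is short somewhere: P9 on saws; P8 on clamps; P5 on clamps.
One completion order for the rest: P7, P6. Check, step by step:
  pool = (2, 0)
  P7 needs (2, 0) <= (2, 0) -> finishes; pool += (1, 3) = (3, 3)
  P6 needs (1, 3) <= (3, 3) -> finishes; pool += (1, 0) = (4, 3)
The stuck group stays short no matter what:
  blocked: P9 wants (5, 1), pool (4, 3) — not enough saws
  blocked: P8 wants (1, 4), pool (4, 3) — not enough clamps
  blocked: P5 wants (2, 4), pool (4, 3) — not enough clamps


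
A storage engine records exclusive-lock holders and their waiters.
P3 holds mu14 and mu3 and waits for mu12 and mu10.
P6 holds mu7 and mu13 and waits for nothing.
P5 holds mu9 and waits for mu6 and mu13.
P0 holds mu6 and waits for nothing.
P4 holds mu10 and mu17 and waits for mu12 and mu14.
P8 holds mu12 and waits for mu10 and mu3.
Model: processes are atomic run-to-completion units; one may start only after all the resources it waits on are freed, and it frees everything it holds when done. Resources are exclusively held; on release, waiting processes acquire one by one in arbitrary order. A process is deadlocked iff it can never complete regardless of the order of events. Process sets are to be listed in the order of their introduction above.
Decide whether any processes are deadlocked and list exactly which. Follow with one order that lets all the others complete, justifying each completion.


Deadlocked set: P3, P4 and P8.
Key observation: the cycle P3 -> P4 -> P3 can never break — each member waits on the next; P8 is caught in further circular waits.
A valid finishing order for the others: P6, P0, P5.
Verifying each step:
  P6 waits on nothing -> runs at once and releases mu7 and mu13
  P0 waits on nothing -> runs at once and releases mu6
  P5 waits on mu6 and mu13 — all released -> runs and releases mu9


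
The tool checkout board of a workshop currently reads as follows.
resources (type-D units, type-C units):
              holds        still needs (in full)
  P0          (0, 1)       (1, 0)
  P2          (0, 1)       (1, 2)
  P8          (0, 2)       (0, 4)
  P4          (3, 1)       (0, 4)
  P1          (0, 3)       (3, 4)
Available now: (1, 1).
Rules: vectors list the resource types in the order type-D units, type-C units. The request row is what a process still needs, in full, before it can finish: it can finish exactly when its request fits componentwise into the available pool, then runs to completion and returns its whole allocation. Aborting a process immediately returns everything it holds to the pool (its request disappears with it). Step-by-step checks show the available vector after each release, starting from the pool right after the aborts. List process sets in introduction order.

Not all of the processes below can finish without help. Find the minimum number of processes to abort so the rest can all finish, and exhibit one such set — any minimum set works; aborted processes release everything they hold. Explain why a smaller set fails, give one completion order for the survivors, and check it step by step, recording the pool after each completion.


The answer: abort P1.
Key observation: P8 was stuck for good until P1 gave back (0, 3); in the order shown it finishes at step 2.
Minimality: the empty abort set fails — the state is deadlocked as it stands.
The survivors complete as P2, P8, P0, P4. Walking it through (starting from the post-abort pool):
  pool = (1, 4)
  run P2 (needs (1, 2), free (1, 4)); after release of (0, 1) the pool is (1, 5)
  run P8 (needs (0, 4), free (1, 5)); after release of (0, 2) the pool is (1, 7)
  run P0 (needs (1, 0), free (1, 7)); after release of (0, 1) the pool is (1, 8)
  run P4 (needs (0, 4), free (1, 8)); after release of (3, 1) the pool is (4, 9)


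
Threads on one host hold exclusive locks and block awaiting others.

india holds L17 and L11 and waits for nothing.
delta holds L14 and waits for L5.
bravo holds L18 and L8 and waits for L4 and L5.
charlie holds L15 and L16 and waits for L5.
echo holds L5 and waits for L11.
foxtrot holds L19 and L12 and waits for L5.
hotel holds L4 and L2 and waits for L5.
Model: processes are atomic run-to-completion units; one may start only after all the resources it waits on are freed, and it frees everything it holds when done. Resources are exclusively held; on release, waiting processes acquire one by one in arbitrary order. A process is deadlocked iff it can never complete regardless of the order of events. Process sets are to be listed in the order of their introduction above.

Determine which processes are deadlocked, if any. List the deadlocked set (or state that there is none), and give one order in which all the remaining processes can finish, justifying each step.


The deadlocked set is empty.
Key observation: all waits point, directly or indirectly, at processes that can finish, so nothing is permanently blocked.
A valid finishing order for the others: india, echo, foxtrot, hotel, bravo, charlie, delta.
Check, step by step:
  india: no waits; runs immediately, freeing L17 and L11
  run echo (all its waits — L11 — are resolved); releases L5
  run foxtrot (all its waits — L5 — are resolved); releases L19 and L12
  run hotel (all its waits — L5 — are resolved); releases L4 and L2
  run bravo (all its waits — L4 and L5 — are resolved); releases L18 and L8
  run charlie (all its waits — L5 — are resolved); releases L15 and L16
  run delta (all its waits — L5 — are resolved); releases L14


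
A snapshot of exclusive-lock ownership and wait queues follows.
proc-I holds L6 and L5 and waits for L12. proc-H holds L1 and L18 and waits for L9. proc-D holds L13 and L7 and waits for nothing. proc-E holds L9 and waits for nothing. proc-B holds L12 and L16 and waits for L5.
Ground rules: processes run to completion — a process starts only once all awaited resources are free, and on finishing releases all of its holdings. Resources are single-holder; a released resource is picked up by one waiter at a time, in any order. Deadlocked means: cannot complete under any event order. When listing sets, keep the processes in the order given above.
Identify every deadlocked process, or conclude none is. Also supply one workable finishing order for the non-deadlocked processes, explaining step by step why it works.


Deadlocked: proc-I and proc-B.
Key observation: the knot is the closed ring of waits proc-I -> proc-B -> proc-I; no other process is dragged down with it.
The rest can finish in the order proc-E, proc-D, proc-H.
Walking it through:
  proc-E waits on nothing -> runs at once and releases L9
  proc-D waits on nothing -> runs at once and releases L13 and L7
  proc-H: everything it awaited (L9) is free; runs, freeing L1 and L18


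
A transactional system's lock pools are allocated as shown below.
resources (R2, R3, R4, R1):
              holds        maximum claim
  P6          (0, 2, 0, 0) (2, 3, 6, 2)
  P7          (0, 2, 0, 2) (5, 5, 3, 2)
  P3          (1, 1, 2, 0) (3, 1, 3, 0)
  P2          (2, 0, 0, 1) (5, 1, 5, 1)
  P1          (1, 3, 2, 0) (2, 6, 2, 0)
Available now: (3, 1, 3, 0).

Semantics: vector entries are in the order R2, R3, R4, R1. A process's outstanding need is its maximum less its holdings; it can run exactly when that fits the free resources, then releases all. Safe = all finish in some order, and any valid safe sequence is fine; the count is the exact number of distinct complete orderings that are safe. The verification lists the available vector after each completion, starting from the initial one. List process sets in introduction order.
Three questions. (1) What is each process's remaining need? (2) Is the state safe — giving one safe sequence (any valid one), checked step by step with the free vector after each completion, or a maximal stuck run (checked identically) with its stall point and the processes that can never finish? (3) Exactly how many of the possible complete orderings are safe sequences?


(1) Need matrix, components ordered R2, R3, R4, R1:
  P6: (2, 1, 6, 2)
  P7: (5, 3, 3, 0)
  P3: (2, 0, 1, 0)
  P2: (3, 1, 5, 0)
  P1: (1, 3, 0, 0)
(2) UNSAFE — no complete ordering exists.
Key observation: after P3, P2 the pool peaks at (6, 2, 5, 1), and each blocked process is short somewhere: P6 on R4, R1; P7 on R3; P1 on R3.
Going as far as possible: P3, P2; after that, nothing fits. Walking it through:
  pool = (3, 1, 3, 0)
  P3: need (2, 0, 1, 0) fits (3, 1, 3, 0); releases (1, 1, 2, 0), pool now (4, 2, 5, 0)
  P2: need (3, 1, 5, 0) fits (4, 2, 5, 0); releases (2, 0, 0, 1), pool now (6, 2, 5, 1)
  blocked: P6 wants (2, 1, 6, 2), pool (6, 2, 5, 1) — not enough R4 and R1
  blocked: P7 wants (5, 3, 3, 0), pool (6, 2, 5, 1) — not enough R3
  blocked: P1 wants (1, 3, 0, 0), pool (6, 2, 5, 1) — not enough R3
Permanently blocked: P6, P7 and P1.
(3) Precisely 0 of the possible complete orderings are safe sequences.


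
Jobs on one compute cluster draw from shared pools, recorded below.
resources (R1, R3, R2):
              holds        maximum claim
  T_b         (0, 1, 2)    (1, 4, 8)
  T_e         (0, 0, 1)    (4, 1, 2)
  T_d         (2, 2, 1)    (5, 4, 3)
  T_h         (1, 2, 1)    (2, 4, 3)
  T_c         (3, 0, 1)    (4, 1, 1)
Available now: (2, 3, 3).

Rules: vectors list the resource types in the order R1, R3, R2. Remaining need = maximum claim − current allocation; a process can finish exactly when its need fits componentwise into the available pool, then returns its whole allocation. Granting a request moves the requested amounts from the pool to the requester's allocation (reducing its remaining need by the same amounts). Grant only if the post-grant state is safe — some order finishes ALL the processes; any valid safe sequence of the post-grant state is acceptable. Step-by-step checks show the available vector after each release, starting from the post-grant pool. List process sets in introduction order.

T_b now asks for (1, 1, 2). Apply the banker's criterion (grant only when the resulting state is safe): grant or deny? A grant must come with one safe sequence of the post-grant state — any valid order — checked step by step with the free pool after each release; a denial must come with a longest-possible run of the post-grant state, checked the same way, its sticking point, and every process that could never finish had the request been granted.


GRANT: granting preserves safety; a valid post-grant sequence is T_c, T_d, T_e, T_h, T_b.
Key observation: granting shrinks the pool to (1, 2, 1), yet T_c still fits and the chain goes through.
Check on the post-grant state, step by step:
  pool = (1, 2, 1)
  run T_c (needs (1, 1, 0), free (1, 2, 1)); after release of (3, 0, 1) the pool is (4, 2, 2)
  run T_d (needs (3, 2, 2), free (4, 2, 2)); after release of (2, 2, 1) the pool is (6, 4, 3)
  run T_e (needs (4, 1, 1), free (6, 4, 3)); after release of (0, 0, 1) the pool is (6, 4, 4)
  run T_h (needs (1, 2, 2), free (6, 4, 4)); after release of (1, 2, 1) the pool is (7, 6, 5)
  run T_b (needs (0, 2, 4), free (7, 6, 5)); after release of (1, 2, 4) the pool is (8, 8, 9)


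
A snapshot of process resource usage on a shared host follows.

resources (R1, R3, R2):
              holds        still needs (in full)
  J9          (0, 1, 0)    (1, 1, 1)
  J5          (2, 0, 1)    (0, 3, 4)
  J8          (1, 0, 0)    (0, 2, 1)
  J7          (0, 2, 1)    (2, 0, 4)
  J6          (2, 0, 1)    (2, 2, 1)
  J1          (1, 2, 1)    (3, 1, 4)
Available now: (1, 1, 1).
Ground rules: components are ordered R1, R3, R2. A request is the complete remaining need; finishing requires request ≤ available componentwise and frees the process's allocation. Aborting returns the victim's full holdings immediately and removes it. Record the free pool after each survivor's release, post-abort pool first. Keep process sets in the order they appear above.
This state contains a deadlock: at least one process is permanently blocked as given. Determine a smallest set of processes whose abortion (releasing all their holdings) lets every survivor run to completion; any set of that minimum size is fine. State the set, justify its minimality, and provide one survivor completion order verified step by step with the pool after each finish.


Minimum abort set: J5 and J7.
Key observation: J1 could never have finished before the abort; with (2, 2, 2) returned by J5 and J7, it fits at step 4.
Minimality, checking each single-abort alternative: J9 alone leaves J5 blocked (short on R3 and R2); J5 alone leaves J7 blocked (short on R2); J8 alone leaves J5 blocked (short on R3 and R2); J7 alone leaves J5 blocked (short on R2); J6 alone leaves J5 blocked (short on R3 and R2); J1 alone leaves J5 blocked (short on R2).
One survivor order: J9, J6, J8, J1. Step-by-step check (post-abort pool first):
  pool = (3, 3, 3)
  run J9 (needs (1, 1, 1), free (3, 3, 3)); after release of (0, 1, 0) the pool is (3, 4, 3)
  run J6 (needs (2, 2, 1), free (3, 4, 3)); after release of (2, 0, 1) the pool is (5, 4, 4)
  run J8 (needs (0, 2, 1), free (5, 4, 4)); after release of (1, 0, 0) the pool is (6, 4, 4)
  run J1 (needs (3, 1, 4), free (6, 4, 4)); after release of (1, 2, 1) the pool is (7, 6, 5)


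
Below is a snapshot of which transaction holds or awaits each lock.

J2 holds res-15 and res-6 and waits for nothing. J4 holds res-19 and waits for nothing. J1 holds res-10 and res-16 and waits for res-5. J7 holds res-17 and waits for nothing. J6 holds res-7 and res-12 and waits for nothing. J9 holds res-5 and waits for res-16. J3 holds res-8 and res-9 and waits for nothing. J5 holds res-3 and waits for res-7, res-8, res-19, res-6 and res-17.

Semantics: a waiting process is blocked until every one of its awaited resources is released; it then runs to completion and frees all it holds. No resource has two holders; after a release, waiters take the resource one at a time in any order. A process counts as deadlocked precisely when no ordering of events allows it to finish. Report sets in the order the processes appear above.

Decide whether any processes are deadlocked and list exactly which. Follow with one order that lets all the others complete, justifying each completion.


Deadlocked: J1 and J9.
Key observation: nobody on the ring J1 -> J9 -> J1 can start until another member finishes, which never happens; no other process is dragged down with it.
One completion order for the rest: J2, J7, J3, J6, J4, J5.
Walking it through:
  run J2 (it waits on nothing); releases res-15 and res-6
  run J7 (it waits on nothing); releases res-17
  run J3 (it waits on nothing); releases res-8 and res-9
  run J6 (it waits on nothing); releases res-7 and res-12
  run J4 (it waits on nothing); releases res-19
  run J5 (all its waits — res-7, res-8, res-19, res-6 and res-17 — are resolved); releases res-3


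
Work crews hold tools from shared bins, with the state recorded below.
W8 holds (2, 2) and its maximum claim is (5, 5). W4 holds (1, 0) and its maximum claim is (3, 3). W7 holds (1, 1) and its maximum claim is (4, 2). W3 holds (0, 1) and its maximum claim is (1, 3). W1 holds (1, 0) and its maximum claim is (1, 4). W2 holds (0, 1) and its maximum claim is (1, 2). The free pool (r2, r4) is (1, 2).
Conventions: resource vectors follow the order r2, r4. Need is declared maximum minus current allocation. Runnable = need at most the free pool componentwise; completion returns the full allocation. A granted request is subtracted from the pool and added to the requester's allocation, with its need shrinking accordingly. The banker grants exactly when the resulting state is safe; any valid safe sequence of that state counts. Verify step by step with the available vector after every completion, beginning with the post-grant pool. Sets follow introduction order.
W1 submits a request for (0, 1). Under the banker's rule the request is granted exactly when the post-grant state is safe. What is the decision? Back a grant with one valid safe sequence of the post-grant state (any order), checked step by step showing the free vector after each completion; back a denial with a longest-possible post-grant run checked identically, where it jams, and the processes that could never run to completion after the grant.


GRANT: granting preserves safety; a valid post-grant sequence is W2, W3, W1, W4, W7, W8.
Key observation: after the grant the pool drops to (1, 1), which still lets W2 finish first and unwind the rest.
Step-by-step check of the post-grant state:
  pool = (1, 1)
  run W2 (needs (1, 1), free (1, 1)); after release of (0, 1) the pool is (1, 2)
  run W3 (needs (1, 2), free (1, 2)); after release of (0, 1) the pool is (1, 3)
  run W1 (needs (0, 3), free (1, 3)); after release of (1, 1) the pool is (2, 4)
  run W4 (needs (2, 3), free (2, 4)); after release of (1, 0) the pool is (3, 4)
  run W7 (needs (3, 1), free (3, 4)); after release of (1, 1) the pool is (4, 5)
  run W8 (needs (3, 3), free (4, 5)); after release of (2, 2) the pool is (6, 7)


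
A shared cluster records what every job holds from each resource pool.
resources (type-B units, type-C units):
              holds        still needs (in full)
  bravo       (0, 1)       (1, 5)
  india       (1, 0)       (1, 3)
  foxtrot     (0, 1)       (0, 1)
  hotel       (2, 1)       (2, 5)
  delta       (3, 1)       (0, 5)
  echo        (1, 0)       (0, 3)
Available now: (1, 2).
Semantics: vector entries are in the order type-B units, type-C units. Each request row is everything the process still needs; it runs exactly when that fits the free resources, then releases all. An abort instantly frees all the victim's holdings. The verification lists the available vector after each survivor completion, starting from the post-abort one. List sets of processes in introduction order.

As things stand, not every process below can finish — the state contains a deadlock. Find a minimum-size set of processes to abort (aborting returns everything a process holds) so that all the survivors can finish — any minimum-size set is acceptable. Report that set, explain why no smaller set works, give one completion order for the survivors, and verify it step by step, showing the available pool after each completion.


Minimum abort set: bravo and hotel.
Key observation: delta had no path to completion before; after the abort of bravo and hotel ((2, 2) returned), step 4 is where it fits.
Minimality, checking each single-abort alternative: bravo alone leaves hotel blocked (short on type-C units); india alone leaves bravo blocked (short on type-C units); foxtrot alone leaves bravo blocked (short on type-C units); hotel alone leaves bravo blocked (short on type-C units); delta alone leaves bravo blocked (short on type-C units); echo alone leaves bravo blocked (short on type-C units).
Survivors finish in the order: india, foxtrot, echo, delta. Step-by-step check (pool after the aborts first):
  pool = (3, 4)
  run india (needs (1, 3), free (3, 4)); after release of (1, 0) the pool is (4, 4)
  run foxtrot (needs (0, 1), free (4, 4)); after release of (0, 1) the pool is (4, 5)
  run echo (needs (0, 3), free (4, 5)); after release of (1, 0) the pool is (5, 5)
  run delta (needs (0, 5), free (5, 5)); after release of (3, 1) the pool is (8, 6)


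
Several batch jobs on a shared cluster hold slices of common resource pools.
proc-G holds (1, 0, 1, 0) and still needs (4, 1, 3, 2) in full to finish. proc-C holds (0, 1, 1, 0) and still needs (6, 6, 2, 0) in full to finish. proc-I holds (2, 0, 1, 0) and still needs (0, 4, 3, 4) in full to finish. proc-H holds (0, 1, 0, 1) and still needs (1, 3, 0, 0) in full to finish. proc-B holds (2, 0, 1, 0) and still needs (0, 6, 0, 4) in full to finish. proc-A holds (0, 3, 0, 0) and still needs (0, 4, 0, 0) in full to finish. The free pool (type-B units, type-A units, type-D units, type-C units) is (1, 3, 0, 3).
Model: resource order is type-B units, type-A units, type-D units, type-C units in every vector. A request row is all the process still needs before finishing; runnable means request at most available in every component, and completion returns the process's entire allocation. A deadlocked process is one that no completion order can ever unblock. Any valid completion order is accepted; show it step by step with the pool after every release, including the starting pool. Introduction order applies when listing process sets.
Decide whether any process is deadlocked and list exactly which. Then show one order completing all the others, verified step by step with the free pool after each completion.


Deadlocked set: proc-G, proc-C and proc-I.
Key observation: after proc-H, proc-A, proc-B complete, (3, 7, 1, 4) is the best the pool ever gets, yet each leftover process wants more type-D units.
A valid finishing order for the others: proc-H, proc-A, proc-B. Verifying each step:
  pool = (1, 3, 0, 3)
  proc-H: need (1, 3, 0, 0) fits (1, 3, 0, 3); releases (0, 1, 0, 1), pool now (1, 4, 0, 4)
  proc-A: need (0, 4, 0, 0) fits (1, 4, 0, 4); releases (0, 3, 0, 0), pool now (1, 7, 0, 4)
  proc-B: need (0, 6, 0, 4) fits (1, 7, 0, 4); releases (2, 0, 1, 0), pool now (3, 7, 1, 4)
The stuck group stays short no matter what:
  blocked: proc-G wants (4, 1, 3, 2), pool (3, 7, 1, 4) — not enough type-B units and type-D units
  blocked: proc-C wants (6, 6, 2, 0), pool (3, 7, 1, 4) — not enough type-B units and type-D units
  blocked: proc-I wants (0, 4, 3, 4), pool (3, 7, 1, 4) — not enough type-D units


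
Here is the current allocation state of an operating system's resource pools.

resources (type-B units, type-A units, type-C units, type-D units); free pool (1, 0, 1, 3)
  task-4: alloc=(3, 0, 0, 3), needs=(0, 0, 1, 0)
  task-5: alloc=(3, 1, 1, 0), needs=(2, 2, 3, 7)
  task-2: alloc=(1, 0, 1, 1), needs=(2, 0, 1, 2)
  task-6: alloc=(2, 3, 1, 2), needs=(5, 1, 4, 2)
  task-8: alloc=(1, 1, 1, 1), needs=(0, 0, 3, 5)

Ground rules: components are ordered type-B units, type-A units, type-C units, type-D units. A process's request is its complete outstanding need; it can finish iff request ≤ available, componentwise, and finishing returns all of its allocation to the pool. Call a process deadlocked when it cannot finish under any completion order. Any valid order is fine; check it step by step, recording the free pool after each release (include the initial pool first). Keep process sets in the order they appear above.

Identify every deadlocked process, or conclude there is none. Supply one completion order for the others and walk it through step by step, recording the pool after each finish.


The deadlocked set is task-5, task-6 and task-8.
Key observation: no order helps: past task-4, task-2, the free pool tops out at (5, 0, 2, 7), below what each blocked process needs in type-C units.
The rest can finish in the order task-4, task-2. Verifying each step:
  pool = (1, 0, 1, 3)
  run task-4 (needs (0, 0, 1, 0), free (1, 0, 1, 3)); after release of (3, 0, 0, 3) the pool is (4, 0, 1, 6)
  run task-2 (needs (2, 0, 1, 2), free (4, 0, 1, 6)); after release of (1, 0, 1, 1) the pool is (5, 0, 2, 7)
The blocked processes can never fit:
  task-5 still needs (2, 2, 3, 7) but only (5, 0, 2, 7) is free — short on type-A units and type-C units
  task-6 still needs (5, 1, 4, 2) but only (5, 0, 2, 7) is free — short on type-A units and type-C units
  task-8 still needs (0, 0, 3, 5) but only (5, 0, 2, 7) is free — short on type-C units


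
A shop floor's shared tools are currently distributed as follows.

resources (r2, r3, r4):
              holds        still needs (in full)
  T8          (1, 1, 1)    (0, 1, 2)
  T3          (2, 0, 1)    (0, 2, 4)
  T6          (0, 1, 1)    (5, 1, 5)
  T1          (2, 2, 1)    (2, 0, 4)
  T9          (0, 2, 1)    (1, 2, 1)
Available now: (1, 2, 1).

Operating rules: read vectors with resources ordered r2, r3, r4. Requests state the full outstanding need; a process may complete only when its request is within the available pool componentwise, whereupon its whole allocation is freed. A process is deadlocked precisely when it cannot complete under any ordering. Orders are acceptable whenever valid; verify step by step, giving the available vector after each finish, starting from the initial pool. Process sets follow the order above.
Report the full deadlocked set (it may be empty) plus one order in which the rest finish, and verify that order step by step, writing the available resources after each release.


Deadlocked set: T3, T6 and T1.
Key observation: T9, T8 can finish, but then (2, 5, 3) is all there is, and the blocked group's r4 demands exceed it.
A valid finishing order for the others: T9, T8. Verifying each step:
  pool = (1, 2, 1)
  T9 needs (1, 2, 1) <= (1, 2, 1) -> finishes; pool += (0, 2, 1) = (1, 4, 2)
  T8 needs (0, 1, 2) <= (1, 4, 2) -> finishes; pool += (1, 1, 1) = (2, 5, 3)
The stuck group stays short no matter what:
  T3 still needs (0, 2, 4) but only (2, 5, 3) is free — short on r4
  T6 still needs (5, 1, 5) but only (2, 5, 3) is free — short on r2 and r4
  T1 still needs (2, 0, 4) but only (2, 5, 3) is free — short on r4
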